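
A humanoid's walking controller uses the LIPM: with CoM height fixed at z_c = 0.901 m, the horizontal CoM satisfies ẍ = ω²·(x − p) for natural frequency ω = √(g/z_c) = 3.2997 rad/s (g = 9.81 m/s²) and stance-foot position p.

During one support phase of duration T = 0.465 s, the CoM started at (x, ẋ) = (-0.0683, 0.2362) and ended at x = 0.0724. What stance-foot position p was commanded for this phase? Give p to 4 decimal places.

p = -0.0560

ωT = 3.2997·0.465 = 1.534361; cosh(ωT) = 2.426976, sinh(ωT) = 2.211382
x(T) = p + (x₀−p)·cosh(ωT) + (ẋ₀/ω)·sinh(ωT) ⇒ p·(1 − cosh) = x(T) − x₀·cosh − (ẋ₀/ω)·sinh
numerator   = 0.0724 − (-0.0683)·2.426976 − (0.2362/3.2997)·2.211382 = 0.079867
denominator = 1 − 2.426976 = -1.426976
p = 0.079867 / -1.426976 = -0.0560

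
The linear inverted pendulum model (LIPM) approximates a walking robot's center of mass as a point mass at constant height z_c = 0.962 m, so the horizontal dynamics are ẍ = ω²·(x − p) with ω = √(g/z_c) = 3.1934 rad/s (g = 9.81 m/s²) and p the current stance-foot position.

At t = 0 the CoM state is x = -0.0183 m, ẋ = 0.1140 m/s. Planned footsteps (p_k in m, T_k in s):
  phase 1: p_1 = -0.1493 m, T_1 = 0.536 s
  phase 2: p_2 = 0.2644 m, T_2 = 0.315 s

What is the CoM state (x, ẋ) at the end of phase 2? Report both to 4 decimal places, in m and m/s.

phase 1: p=-0.1493, T=0.536, ωT=1.711662, cosh=2.859363, sinh=2.678798; start (x,ẋ)=(-0.018300, 0.114000) → end (x,ẋ)=(0.320906, 1.446603)
phase 2: p=0.2644, T=0.315, ωT=1.005921, cosh=1.550066, sinh=1.184358; start (x,ẋ)=(0.320906, 1.446603) → end (x,ẋ)=(0.888500, 2.456043)

x = 0.8885, ẋ = 2.4560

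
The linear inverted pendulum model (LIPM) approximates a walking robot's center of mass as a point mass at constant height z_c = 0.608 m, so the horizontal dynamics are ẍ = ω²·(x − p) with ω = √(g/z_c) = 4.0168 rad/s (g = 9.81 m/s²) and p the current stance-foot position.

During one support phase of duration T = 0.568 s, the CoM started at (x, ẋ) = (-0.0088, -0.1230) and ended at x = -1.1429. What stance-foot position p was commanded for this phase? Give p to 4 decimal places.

p = 0.2409

ωT = 4.0168·0.568 = 2.281542; cosh(ωT) = 4.946949, sinh(ωT) = 4.844823
x(T) = p + (x₀−p)·cosh(ωT) + (ẋ₀/ω)·sinh(ωT) ⇒ p·(1 − cosh) = x(T) − x₀·cosh − (ẋ₀/ω)·sinh
numerator   = -1.1429 − (-0.0088)·4.946949 − (-0.1230/4.0168)·4.844823 = -0.951012
denominator = 1 − 4.946949 = -3.946949
p = -0.951012 / -3.946949 = 0.2409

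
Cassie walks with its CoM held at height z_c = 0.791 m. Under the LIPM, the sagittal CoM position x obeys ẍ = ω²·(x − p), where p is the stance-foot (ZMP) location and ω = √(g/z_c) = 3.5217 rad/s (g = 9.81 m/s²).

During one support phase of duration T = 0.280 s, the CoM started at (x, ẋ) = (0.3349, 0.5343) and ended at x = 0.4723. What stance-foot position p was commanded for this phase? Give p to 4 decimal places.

ωT = 3.5217·0.280 = 0.986076; cosh(ωT) = 1.526866, sinh(ωT) = 1.153829
x(T) = p + (x₀−p)·cosh(ωT) + (ẋ₀/ω)·sinh(ωT) ⇒ p·(1 − cosh) = x(T) − x₀·cosh − (ẋ₀/ω)·sinh
numerator   = 0.4723 − (0.3349)·1.526866 − (0.5343/3.5217)·1.153829 = -0.214102
denominator = 1 − 1.526866 = -0.526866
p = -0.214102 / -0.526866 = 0.4064

p = 0.4064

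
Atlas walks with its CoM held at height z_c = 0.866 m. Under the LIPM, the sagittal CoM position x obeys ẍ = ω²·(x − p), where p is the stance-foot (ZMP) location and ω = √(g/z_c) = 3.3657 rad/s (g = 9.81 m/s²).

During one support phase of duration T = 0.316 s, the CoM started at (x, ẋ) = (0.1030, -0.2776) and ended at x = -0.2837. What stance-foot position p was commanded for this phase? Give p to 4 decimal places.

p = 0.5563

ωT = 3.3657·0.316 = 1.063561; cosh(ωT) = 1.620946, sinh(ωT) = 1.275722
x(T) = p + (x₀−p)·cosh(ωT) + (ẋ₀/ω)·sinh(ωT) ⇒ p·(1 − cosh) = x(T) − x₀·cosh − (ẋ₀/ω)·sinh
numerator   = -0.2837 − (0.1030)·1.620946 − (-0.2776/3.3657)·1.275722 = -0.345437
denominator = 1 − 1.620946 = -0.620946
p = -0.345437 / -0.620946 = 0.5563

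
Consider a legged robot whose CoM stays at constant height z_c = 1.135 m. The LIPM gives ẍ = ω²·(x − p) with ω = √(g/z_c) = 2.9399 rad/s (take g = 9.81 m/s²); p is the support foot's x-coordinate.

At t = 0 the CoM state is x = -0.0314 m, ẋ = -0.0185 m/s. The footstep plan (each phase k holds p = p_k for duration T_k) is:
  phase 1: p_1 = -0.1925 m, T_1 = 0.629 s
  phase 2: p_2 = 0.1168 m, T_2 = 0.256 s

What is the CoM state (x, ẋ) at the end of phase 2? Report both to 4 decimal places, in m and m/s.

phase 1: p=-0.1925, T=0.629, ωT=1.849197, cosh=3.256039, sinh=3.098676; start (x,ẋ)=(-0.031400, -0.018500) → end (x,ẋ)=(0.312549, 1.407352)
phase 2: p=0.1168, T=0.256, ωT=0.752614, cosh=1.296838, sinh=0.825704; start (x,ẋ)=(0.312549, 1.407352) → end (x,ẋ)=(0.765925, 2.300284)

x = 0.7659, ẋ = 2.3003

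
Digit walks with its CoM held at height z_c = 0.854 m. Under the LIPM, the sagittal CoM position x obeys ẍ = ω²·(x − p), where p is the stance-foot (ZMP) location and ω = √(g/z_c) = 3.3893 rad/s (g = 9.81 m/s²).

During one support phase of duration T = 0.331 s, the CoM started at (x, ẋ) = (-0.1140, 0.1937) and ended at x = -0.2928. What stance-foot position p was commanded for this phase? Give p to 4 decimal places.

p = 0.2545

ωT = 3.3893·0.331 = 1.121858; cosh(ωT) = 1.698114, sinh(ωT) = 1.372440
x(T) = p + (x₀−p)·cosh(ωT) + (ẋ₀/ω)·sinh(ωT) ⇒ p·(1 − cosh) = x(T) − x₀·cosh − (ẋ₀/ω)·sinh
numerator   = -0.2928 − (-0.1140)·1.698114 − (0.1937/3.3893)·1.372440 = -0.177651
denominator = 1 − 1.698114 = -0.698114
p = -0.177651 / -0.698114 = 0.2545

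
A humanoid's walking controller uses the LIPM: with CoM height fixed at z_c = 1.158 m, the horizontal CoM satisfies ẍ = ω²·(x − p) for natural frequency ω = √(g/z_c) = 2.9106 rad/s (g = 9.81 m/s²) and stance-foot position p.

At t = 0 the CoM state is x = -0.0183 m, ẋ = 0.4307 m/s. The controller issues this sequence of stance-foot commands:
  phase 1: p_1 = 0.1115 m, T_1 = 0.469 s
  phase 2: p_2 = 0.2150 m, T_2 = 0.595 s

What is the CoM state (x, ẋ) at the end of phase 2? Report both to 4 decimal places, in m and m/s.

x = 0.1082, ẋ = -0.2209

phase 1: p=0.1115, T=0.469, ωT=1.365071, cosh=2.085683, sinh=1.830320; start (x,ẋ)=(-0.018300, 0.430700) → end (x,ẋ)=(0.111623, 0.206816)
phase 2: p=0.2150, T=0.595, ωT=1.731807, cosh=2.913910, sinh=2.736946; start (x,ẋ)=(0.111623, 0.206816) → end (x,ẋ)=(0.108244, -0.220878)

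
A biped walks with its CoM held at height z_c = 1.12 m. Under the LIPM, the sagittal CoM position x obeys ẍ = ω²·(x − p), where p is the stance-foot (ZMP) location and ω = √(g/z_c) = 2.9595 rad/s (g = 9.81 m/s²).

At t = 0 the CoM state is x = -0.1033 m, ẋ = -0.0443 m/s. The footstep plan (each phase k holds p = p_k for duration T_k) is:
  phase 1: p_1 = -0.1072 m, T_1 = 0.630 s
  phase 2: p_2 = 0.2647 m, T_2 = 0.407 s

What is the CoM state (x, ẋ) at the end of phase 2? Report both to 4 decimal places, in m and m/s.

phase 1: p=-0.1072, T=0.630, ωT=1.864485, cosh=3.303794, sinh=3.148818; start (x,ẋ)=(-0.103300, -0.044300) → end (x,ẋ)=(-0.141449, -0.110014)
phase 2: p=0.2647, T=0.407, ωT=1.204516, cosh=1.817492, sinh=1.517655; start (x,ẋ)=(-0.141449, -0.110014) → end (x,ẋ)=(-0.529889, -2.024168)

x = -0.5299, ẋ = -2.0242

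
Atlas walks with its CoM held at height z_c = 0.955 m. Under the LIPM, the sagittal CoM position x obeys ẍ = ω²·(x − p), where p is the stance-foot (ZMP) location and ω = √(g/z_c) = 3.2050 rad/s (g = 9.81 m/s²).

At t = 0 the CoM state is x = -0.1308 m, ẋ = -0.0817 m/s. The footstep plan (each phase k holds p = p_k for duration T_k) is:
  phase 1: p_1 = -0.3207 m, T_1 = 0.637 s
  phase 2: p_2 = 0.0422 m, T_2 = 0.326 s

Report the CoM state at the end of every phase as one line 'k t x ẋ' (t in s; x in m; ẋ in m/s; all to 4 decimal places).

1 0.6370 0.3265 1.9846
2 0.9630 1.2676 4.3050

phase 1: p=-0.3207, T=0.637, ωT=2.041585, cosh=3.916316, sinh=3.786493; start (x,ẋ)=(-0.130800, -0.081700) → end (x,ẋ)=(0.326485, 1.984608)
phase 2: p=0.0422, T=0.326, ωT=1.044830, cosh=1.597333, sinh=1.245582; start (x,ẋ)=(0.326485, 1.984608) → end (x,ẋ)=(1.267591, 4.304973)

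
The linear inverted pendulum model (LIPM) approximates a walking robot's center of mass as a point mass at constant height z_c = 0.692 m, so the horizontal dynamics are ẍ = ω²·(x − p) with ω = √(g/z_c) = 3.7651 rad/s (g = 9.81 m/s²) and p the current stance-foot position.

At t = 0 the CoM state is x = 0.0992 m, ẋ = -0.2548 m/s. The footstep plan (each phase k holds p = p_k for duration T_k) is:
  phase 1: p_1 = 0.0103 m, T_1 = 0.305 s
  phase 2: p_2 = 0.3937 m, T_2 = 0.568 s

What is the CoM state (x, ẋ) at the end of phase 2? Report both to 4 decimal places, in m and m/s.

x = -0.9690, ẋ = -4.9826

phase 1: p=0.0103, T=0.305, ωT=1.148355, cosh=1.735081, sinh=1.417923; start (x,ẋ)=(0.099200, -0.254800) → end (x,ẋ)=(0.068592, 0.032505)
phase 2: p=0.3937, T=0.568, ωT=2.138577, cosh=4.302586, sinh=4.184764; start (x,ẋ)=(0.068592, 0.032505) → end (x,ẋ)=(-0.968978, -4.982565)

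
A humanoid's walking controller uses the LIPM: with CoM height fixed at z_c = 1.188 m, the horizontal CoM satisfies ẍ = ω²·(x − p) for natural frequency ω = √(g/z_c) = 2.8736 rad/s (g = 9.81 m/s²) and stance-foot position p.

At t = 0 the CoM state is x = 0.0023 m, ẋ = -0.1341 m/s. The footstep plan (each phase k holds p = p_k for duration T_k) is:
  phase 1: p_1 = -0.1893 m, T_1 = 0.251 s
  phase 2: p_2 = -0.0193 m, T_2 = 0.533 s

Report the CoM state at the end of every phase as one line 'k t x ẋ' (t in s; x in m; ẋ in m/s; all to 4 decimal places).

phase 1: p=-0.1893, T=0.251, ωT=0.721274, cosh=1.271592, sinh=0.785459; start (x,ẋ)=(0.002300, -0.134100) → end (x,ẋ)=(0.017683, 0.261939)
phase 2: p=-0.0193, T=0.533, ωT=1.531629, cosh=2.420944, sinh=2.204761; start (x,ẋ)=(0.017683, 0.261939) → end (x,ẋ)=(0.271205, 0.868447)

1 0.2510 0.0177 0.2619
2 0.7840 0.2712 0.8684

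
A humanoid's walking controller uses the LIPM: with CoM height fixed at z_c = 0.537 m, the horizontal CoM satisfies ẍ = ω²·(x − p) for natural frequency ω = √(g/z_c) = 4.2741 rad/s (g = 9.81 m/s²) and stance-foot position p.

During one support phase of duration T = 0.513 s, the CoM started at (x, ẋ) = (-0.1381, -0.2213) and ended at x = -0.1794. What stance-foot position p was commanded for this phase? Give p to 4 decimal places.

p = -0.1912

ωT = 4.2741·0.513 = 2.192613; cosh(ωT) = 4.535109, sinh(ωT) = 4.423485
x(T) = p + (x₀−p)·cosh(ωT) + (ẋ₀/ω)·sinh(ωT) ⇒ p·(1 − cosh) = x(T) − x₀·cosh − (ẋ₀/ω)·sinh
numerator   = -0.1794 − (-0.1381)·4.535109 − (-0.2213/4.2741)·4.423485 = 0.675933
denominator = 1 − 4.535109 = -3.535109
p = 0.675933 / -3.535109 = -0.1912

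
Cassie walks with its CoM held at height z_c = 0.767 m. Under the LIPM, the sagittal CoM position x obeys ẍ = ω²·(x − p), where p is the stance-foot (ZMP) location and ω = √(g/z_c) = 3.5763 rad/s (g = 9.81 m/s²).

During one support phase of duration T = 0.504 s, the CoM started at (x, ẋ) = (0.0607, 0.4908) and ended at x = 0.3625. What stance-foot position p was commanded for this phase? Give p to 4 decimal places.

p = 0.1094

ωT = 3.5763·0.504 = 1.802455; cosh(ωT) = 3.114706, sinh(ωT) = 2.949813
x(T) = p + (x₀−p)·cosh(ωT) + (ẋ₀/ω)·sinh(ωT) ⇒ p·(1 − cosh) = x(T) − x₀·cosh − (ẋ₀/ω)·sinh
numerator   = 0.3625 − (0.0607)·3.114706 − (0.4908/3.5763)·2.949813 = -0.231386
denominator = 1 − 3.114706 = -2.114706
p = -0.231386 / -2.114706 = 0.1094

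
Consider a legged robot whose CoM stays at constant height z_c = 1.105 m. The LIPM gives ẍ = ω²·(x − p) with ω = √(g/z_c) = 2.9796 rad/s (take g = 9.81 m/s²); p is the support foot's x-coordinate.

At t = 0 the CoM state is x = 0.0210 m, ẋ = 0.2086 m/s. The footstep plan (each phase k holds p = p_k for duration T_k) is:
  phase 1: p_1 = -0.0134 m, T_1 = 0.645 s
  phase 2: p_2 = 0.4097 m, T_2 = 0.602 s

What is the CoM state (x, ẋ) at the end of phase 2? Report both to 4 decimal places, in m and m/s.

phase 1: p=-0.0134, T=0.645, ωT=1.921842, cosh=3.489936, sinh=3.343599; start (x,ẋ)=(0.021000, 0.208600) → end (x,ẋ)=(0.340737, 1.070714)
phase 2: p=0.4097, T=0.602, ωT=1.793719, cosh=3.089055, sinh=2.922715; start (x,ẋ)=(0.340737, 1.070714) → end (x,ẋ)=(1.246942, 2.706928)

x = 1.2469, ẋ = 2.7069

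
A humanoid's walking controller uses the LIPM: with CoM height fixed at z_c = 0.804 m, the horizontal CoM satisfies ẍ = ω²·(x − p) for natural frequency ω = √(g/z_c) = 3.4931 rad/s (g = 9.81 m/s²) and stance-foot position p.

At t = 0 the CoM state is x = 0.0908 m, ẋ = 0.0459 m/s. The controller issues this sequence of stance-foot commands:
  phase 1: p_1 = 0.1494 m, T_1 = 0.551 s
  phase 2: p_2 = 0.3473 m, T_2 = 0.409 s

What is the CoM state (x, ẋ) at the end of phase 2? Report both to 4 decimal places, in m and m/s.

x = -0.7407, ẋ = -3.6259

phase 1: p=0.1494, T=0.551, ωT=1.924698, cosh=3.499500, sinh=3.353580; start (x,ẋ)=(0.090800, 0.045900) → end (x,ẋ)=(-0.011604, -0.525836)
phase 2: p=0.3473, T=0.409, ωT=1.428678, cosh=2.206402, sinh=1.966776; start (x,ẋ)=(-0.011604, -0.525836) → end (x,ẋ)=(-0.740656, -3.625929)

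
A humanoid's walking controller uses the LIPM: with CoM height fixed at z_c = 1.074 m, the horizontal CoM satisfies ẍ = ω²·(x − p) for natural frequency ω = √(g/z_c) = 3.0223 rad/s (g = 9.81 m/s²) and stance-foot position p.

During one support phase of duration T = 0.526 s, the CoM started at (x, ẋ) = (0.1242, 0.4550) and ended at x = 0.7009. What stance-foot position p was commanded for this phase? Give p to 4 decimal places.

ωT = 3.0223·0.526 = 1.589730; cosh(ωT) = 2.553202, sinh(ωT) = 2.349222
x(T) = p + (x₀−p)·cosh(ωT) + (ẋ₀/ω)·sinh(ωT) ⇒ p·(1 − cosh) = x(T) − x₀·cosh − (ẋ₀/ω)·sinh
numerator   = 0.7009 − (0.1242)·2.553202 − (0.4550/3.0223)·2.349222 = 0.030123
denominator = 1 − 2.553202 = -1.553202
p = 0.030123 / -1.553202 = -0.0194

p = -0.0194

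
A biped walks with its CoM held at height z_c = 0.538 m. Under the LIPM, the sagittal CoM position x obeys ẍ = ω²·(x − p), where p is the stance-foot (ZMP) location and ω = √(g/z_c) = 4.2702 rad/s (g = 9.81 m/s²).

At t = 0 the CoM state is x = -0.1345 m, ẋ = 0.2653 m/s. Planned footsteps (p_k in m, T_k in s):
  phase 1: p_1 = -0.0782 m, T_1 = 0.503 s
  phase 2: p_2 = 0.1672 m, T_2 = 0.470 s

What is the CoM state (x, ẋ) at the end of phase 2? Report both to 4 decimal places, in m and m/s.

phase 1: p=-0.0782, T=0.503, ωT=2.147911, cosh=4.341834, sinh=4.225106; start (x,ẋ)=(-0.134500, 0.265300) → end (x,ẋ)=(-0.060147, 0.136121)
phase 2: p=0.1672, T=0.470, ωT=2.006994, cosh=3.787654, sinh=3.653262; start (x,ẋ)=(-0.060147, 0.136121) → end (x,ẋ)=(-0.577456, -3.031067)

x = -0.5775, ẋ = -3.0311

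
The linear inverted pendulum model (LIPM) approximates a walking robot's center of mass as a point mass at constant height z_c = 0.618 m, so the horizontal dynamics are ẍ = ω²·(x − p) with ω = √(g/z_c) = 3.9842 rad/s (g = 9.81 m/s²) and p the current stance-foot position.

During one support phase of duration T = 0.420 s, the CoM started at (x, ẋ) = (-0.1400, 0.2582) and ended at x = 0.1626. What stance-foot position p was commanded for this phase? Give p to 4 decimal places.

p = -0.2173

ωT = 3.9842·0.420 = 1.673364; cosh(ωT) = 2.758841, sinh(ωT) = 2.571227
x(T) = p + (x₀−p)·cosh(ωT) + (ẋ₀/ω)·sinh(ωT) ⇒ p·(1 − cosh) = x(T) − x₀·cosh − (ẋ₀/ω)·sinh
numerator   = 0.1626 − (-0.1400)·2.758841 − (0.2582/3.9842)·2.571227 = 0.382207
denominator = 1 − 2.758841 = -1.758841
p = 0.382207 / -1.758841 = -0.2173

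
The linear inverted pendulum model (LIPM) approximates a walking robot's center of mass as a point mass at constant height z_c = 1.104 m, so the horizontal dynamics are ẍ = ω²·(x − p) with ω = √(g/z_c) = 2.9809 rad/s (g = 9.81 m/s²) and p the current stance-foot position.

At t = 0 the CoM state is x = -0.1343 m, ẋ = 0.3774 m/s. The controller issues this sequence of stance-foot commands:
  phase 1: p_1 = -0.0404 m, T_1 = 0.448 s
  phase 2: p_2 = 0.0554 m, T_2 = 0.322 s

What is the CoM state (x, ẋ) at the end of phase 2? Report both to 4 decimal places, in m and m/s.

phase 1: p=-0.0404, T=0.448, ωT=1.335443, cosh=2.032361, sinh=1.769319; start (x,ẋ)=(-0.134300, 0.377400) → end (x,ẋ)=(-0.007232, 0.271769)
phase 2: p=0.0554, T=0.322, ωT=0.959850, cosh=1.497127, sinh=1.114177; start (x,ẋ)=(-0.007232, 0.271769) → end (x,ẋ)=(0.063211, 0.198856)

x = 0.0632, ẋ = 0.1989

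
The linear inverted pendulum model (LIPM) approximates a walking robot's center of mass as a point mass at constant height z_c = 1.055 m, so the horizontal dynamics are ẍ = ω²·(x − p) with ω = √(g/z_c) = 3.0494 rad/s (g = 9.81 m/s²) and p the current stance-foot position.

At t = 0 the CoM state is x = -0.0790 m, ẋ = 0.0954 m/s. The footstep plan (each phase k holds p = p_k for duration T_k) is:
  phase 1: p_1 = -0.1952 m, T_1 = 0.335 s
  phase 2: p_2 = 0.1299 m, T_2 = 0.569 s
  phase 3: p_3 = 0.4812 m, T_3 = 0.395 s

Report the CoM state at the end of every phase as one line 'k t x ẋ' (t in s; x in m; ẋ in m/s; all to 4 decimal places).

phase 1: p=-0.1952, T=0.335, ωT=1.021549, cosh=1.568765, sinh=1.208728; start (x,ẋ)=(-0.079000, 0.095400) → end (x,ẋ)=(0.024905, 0.577961)
phase 2: p=0.1299, T=0.569, ωT=1.735109, cosh=2.922962, sinh=2.746581; start (x,ẋ)=(0.024905, 0.577961) → end (x,ẋ)=(0.343572, 0.809985)
phase 3: p=0.4812, T=0.395, ωT=1.204513, cosh=1.817486, sinh=1.517648; start (x,ẋ)=(0.343572, 0.809985) → end (x,ẋ)=(0.634183, 0.835206)

1 0.3350 0.0249 0.5780
2 0.9040 0.3436 0.8100
3 1.2990 0.6342 0.8352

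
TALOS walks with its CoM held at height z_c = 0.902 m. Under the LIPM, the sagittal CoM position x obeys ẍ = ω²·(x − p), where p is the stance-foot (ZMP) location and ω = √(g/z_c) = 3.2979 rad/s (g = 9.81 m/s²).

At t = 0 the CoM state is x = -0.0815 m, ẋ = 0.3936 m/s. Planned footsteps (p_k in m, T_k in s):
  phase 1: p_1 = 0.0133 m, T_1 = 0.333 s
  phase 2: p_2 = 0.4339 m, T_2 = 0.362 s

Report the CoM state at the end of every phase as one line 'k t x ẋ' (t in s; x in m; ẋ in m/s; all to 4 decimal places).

1 0.3330 0.0144 0.2391
2 0.6950 -0.2131 -1.6421

phase 1: p=0.0133, T=0.333, ωT=1.098201, cosh=1.666118, sinh=1.332647; start (x,ẋ)=(-0.081500, 0.393600) → end (x,ẋ)=(0.014402, 0.239144)
phase 2: p=0.4339, T=0.362, ωT=1.193840, cosh=1.801391, sinh=1.498336; start (x,ẋ)=(0.014402, 0.239144) → end (x,ẋ)=(-0.213130, -1.642101)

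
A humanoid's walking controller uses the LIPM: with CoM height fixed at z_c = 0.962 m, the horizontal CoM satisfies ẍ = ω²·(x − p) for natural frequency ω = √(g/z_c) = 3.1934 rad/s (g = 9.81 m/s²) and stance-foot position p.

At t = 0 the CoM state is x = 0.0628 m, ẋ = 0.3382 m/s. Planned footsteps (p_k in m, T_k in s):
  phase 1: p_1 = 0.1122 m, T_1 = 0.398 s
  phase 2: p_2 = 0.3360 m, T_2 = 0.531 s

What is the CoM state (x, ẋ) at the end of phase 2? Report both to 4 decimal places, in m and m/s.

phase 1: p=0.1122, T=0.398, ωT=1.270973, cosh=1.922439, sinh=1.641881; start (x,ẋ)=(0.062800, 0.338200) → end (x,ẋ)=(0.191116, 0.391156)
phase 2: p=0.3360, T=0.531, ωT=1.695695, cosh=2.816953, sinh=2.633482; start (x,ẋ)=(0.191116, 0.391156) → end (x,ẋ)=(0.250442, -0.116569)

x = 0.2504, ẋ = -0.1166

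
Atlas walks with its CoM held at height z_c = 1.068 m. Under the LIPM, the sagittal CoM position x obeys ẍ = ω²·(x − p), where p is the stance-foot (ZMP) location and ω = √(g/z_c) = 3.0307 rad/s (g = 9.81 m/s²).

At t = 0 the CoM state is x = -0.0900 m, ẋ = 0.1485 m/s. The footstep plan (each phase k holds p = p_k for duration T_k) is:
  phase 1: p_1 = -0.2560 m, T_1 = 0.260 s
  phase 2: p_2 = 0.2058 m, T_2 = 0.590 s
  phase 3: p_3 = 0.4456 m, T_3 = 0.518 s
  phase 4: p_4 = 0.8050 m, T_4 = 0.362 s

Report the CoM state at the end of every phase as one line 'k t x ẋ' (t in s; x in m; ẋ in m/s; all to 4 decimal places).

1 0.2600 0.0070 0.6358
2 0.8500 0.2044 0.2030
3 1.3680 -0.0051 -1.1716
4 1.7300 -1.0580 -5.2177

phase 1: p=-0.2560, T=0.260, ωT=0.787982, cosh=1.326858, sinh=0.872096; start (x,ẋ)=(-0.090000, 0.148500) → end (x,ẋ)=(0.006990, 0.635787)
phase 2: p=0.2058, T=0.590, ωT=1.788113, cosh=3.072718, sinh=2.905443; start (x,ẋ)=(0.006990, 0.635787) → end (x,ẋ)=(0.204423, 0.202967)
phase 3: p=0.4456, T=0.518, ωT=1.569903, cosh=2.507123, sinh=2.299057; start (x,ẋ)=(0.204423, 0.202967) → end (x,ẋ)=(-0.005093, -1.171602)
phase 4: p=0.8050, T=0.362, ωT=1.097113, cosh=1.664670, sinh=1.330837; start (x,ẋ)=(-0.005093, -1.171602) → end (x,ẋ)=(-1.058009, -5.217731)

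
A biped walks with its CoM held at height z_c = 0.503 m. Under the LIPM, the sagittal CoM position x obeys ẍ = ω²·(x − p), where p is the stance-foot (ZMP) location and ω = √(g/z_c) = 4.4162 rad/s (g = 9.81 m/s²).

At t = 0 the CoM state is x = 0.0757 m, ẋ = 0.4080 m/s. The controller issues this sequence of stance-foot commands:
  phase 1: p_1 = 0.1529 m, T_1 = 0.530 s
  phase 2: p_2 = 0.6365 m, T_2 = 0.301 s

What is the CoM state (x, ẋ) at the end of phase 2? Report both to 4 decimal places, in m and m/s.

phase 1: p=0.1529, T=0.530, ωT=2.340586, cosh=5.241796, sinh=5.145525; start (x,ẋ)=(0.075700, 0.408000) → end (x,ẋ)=(0.223614, 0.384386)
phase 2: p=0.6365, T=0.301, ωT=1.329276, cosh=2.021488, sinh=1.756819; start (x,ẋ)=(0.223614, 0.384386) → end (x,ẋ)=(-0.045232, -2.426334)

x = -0.0452, ẋ = -2.4263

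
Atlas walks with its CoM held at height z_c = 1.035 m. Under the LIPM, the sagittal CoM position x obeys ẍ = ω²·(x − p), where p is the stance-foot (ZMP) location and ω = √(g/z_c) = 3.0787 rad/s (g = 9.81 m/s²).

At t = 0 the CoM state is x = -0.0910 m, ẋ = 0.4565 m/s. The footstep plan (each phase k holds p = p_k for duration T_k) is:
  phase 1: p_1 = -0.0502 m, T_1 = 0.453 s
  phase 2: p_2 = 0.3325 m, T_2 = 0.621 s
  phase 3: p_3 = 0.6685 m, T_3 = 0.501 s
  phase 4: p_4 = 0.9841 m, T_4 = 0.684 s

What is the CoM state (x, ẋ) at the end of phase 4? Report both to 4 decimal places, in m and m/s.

phase 1: p=-0.0502, T=0.453, ωT=1.394651, cosh=2.140743, sinh=1.892824; start (x,ẋ)=(-0.091000, 0.456500) → end (x,ẋ)=(0.143120, 0.739490)
phase 2: p=0.3325, T=0.621, ωT=1.911873, cosh=3.456775, sinh=3.308972; start (x,ẋ)=(0.143120, 0.739490) → end (x,ẋ)=(0.472655, 0.626970)
phase 3: p=0.6685, T=0.501, ωT=1.542429, cosh=2.444897, sinh=2.231036; start (x,ẋ)=(0.472655, 0.626970) → end (x,ẋ)=(0.644024, 0.187678)
phase 4: p=0.9841, T=0.684, ωT=2.105831, cosh=4.167834, sinh=4.046090; start (x,ẋ)=(0.644024, 0.187678) → end (x,ẋ)=(-0.186631, -3.454014)

x = -0.1866, ẋ = -3.4540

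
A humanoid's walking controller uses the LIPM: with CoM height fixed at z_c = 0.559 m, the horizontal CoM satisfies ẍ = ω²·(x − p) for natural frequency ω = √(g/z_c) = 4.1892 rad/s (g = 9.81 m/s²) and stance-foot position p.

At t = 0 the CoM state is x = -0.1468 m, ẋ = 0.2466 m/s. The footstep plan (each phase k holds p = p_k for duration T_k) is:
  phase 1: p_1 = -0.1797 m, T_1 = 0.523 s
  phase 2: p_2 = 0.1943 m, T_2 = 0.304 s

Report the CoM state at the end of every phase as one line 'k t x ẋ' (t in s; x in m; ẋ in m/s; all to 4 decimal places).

1 0.5230 0.2292 1.7252
2 0.8270 0.9397 3.5646

phase 1: p=-0.1797, T=0.523, ωT=2.190952, cosh=4.527765, sinh=4.415955; start (x,ẋ)=(-0.146800, 0.246600) → end (x,ẋ)=(0.229212, 1.725174)
phase 2: p=0.1943, T=0.304, ωT=1.273517, cosh=1.926622, sinh=1.646776; start (x,ẋ)=(0.229212, 1.725174) → end (x,ẋ)=(0.939728, 3.564602)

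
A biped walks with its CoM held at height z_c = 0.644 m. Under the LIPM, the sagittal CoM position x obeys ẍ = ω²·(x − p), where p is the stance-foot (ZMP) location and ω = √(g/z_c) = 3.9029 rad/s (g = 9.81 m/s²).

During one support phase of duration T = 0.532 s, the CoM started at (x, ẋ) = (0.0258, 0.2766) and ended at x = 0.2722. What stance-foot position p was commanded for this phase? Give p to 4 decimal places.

p = 0.0362

ωT = 3.9029·0.532 = 2.076343; cosh(ωT) = 4.050318, sinh(ωT) = 3.924930
x(T) = p + (x₀−p)·cosh(ωT) + (ẋ₀/ω)·sinh(ωT) ⇒ p·(1 − cosh) = x(T) − x₀·cosh − (ẋ₀/ω)·sinh
numerator   = 0.2722 − (0.0258)·4.050318 − (0.2766/3.9029)·3.924930 = -0.110460
denominator = 1 − 4.050318 = -3.050318
p = -0.110460 / -3.050318 = 0.0362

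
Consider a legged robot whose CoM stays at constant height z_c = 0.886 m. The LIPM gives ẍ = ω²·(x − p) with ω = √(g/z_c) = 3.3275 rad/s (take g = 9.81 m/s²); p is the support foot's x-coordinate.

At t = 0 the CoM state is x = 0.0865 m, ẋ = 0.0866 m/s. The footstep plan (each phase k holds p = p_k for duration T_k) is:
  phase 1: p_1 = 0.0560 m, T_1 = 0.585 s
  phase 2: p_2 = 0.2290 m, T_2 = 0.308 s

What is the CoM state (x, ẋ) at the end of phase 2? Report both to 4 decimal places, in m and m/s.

x = 0.5087, ẋ = 1.1366

phase 1: p=0.0560, T=0.585, ωT=1.946587, cosh=3.573752, sinh=3.430991; start (x,ẋ)=(0.086500, 0.086600) → end (x,ẋ)=(0.254293, 0.657694)
phase 2: p=0.2290, T=0.308, ωT=1.024870, cosh=1.572788, sinh=1.213945; start (x,ẋ)=(0.254293, 0.657694) → end (x,ẋ)=(0.508721, 1.136581)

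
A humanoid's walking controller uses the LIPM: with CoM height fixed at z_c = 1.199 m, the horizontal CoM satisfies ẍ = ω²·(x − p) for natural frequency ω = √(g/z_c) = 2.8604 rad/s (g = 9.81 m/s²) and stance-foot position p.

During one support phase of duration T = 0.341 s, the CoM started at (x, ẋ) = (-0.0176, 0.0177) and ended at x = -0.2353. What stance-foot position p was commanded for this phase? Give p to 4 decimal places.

ωT = 2.8604·0.341 = 0.975396; cosh(ωT) = 1.514631, sinh(ωT) = 1.137588
x(T) = p + (x₀−p)·cosh(ωT) + (ẋ₀/ω)·sinh(ωT) ⇒ p·(1 − cosh) = x(T) − x₀·cosh − (ẋ₀/ω)·sinh
numerator   = -0.2353 − (-0.0176)·1.514631 − (0.0177/2.8604)·1.137588 = -0.215682
denominator = 1 − 1.514631 = -0.514631
p = -0.215682 / -0.514631 = 0.4191

p = 0.4191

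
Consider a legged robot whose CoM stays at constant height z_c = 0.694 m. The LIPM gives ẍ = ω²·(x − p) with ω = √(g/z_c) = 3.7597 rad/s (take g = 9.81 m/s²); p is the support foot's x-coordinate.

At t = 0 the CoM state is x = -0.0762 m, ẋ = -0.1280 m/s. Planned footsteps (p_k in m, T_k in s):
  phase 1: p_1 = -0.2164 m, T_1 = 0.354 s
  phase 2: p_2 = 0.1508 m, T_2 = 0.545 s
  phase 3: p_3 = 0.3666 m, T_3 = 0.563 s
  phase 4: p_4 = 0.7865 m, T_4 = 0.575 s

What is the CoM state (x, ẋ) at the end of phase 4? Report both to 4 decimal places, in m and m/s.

x = 0.8240, ẋ = 0.3362

phase 1: p=-0.2164, T=0.354, ωT=1.330934, cosh=2.024403, sinh=1.760173; start (x,ẋ)=(-0.076200, -0.128000) → end (x,ẋ)=(0.007496, 0.668681)
phase 2: p=0.1508, T=0.545, ωT=2.049037, cosh=3.944640, sinh=3.815781; start (x,ẋ)=(0.007496, 0.668681) → end (x,ẋ)=(0.264172, 0.581835)
phase 3: p=0.3666, T=0.563, ωT=2.116711, cosh=4.212105, sinh=4.091678; start (x,ẋ)=(0.264172, 0.581835) → end (x,ẋ)=(0.568371, 0.875045)
phase 4: p=0.7865, T=0.575, ωT=2.161827, cosh=4.401057, sinh=4.285942; start (x,ẋ)=(0.568371, 0.875045) → end (x,ẋ)=(0.824029, 0.336232)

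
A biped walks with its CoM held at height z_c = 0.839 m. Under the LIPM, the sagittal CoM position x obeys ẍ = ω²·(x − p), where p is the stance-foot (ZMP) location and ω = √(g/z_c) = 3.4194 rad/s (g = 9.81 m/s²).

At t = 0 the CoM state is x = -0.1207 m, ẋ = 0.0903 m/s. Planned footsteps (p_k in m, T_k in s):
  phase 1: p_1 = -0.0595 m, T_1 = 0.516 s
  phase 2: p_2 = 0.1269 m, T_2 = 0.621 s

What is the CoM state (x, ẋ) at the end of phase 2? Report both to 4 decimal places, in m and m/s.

x = -1.5133, ẋ = -5.5262

phase 1: p=-0.0595, T=0.516, ωT=1.764410, cosh=3.004708, sinh=2.833421; start (x,ẋ)=(-0.120700, 0.090300) → end (x,ẋ)=(-0.168563, -0.321617)
phase 2: p=0.1269, T=0.621, ωT=2.123447, cosh=4.239763, sinh=4.120145; start (x,ẋ)=(-0.168563, -0.321617) → end (x,ẋ)=(-1.513319, -5.526185)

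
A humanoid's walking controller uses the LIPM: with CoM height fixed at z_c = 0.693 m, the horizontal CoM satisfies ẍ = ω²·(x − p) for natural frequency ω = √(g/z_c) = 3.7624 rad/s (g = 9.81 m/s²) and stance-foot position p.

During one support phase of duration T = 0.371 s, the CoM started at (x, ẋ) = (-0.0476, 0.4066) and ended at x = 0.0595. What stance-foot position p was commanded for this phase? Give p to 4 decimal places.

ωT = 3.7624·0.371 = 1.395850; cosh(ωT) = 2.143015, sinh(ωT) = 1.895393
x(T) = p + (x₀−p)·cosh(ωT) + (ẋ₀/ω)·sinh(ωT) ⇒ p·(1 − cosh) = x(T) − x₀·cosh − (ẋ₀/ω)·sinh
numerator   = 0.0595 − (-0.0476)·2.143015 − (0.4066/3.7624)·1.895393 = -0.043326
denominator = 1 − 2.143015 = -1.143015
p = -0.043326 / -1.143015 = 0.0379

p = 0.0379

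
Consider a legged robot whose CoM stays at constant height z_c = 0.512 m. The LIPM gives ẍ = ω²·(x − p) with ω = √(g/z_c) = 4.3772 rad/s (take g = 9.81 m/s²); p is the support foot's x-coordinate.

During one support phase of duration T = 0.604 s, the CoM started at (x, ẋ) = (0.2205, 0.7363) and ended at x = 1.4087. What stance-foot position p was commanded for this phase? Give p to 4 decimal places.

p = 0.2187

ωT = 4.3772·0.604 = 2.643829; cosh(ωT) = 7.069024, sinh(ωT) = 6.997936
x(T) = p + (x₀−p)·cosh(ωT) + (ẋ₀/ω)·sinh(ωT) ⇒ p·(1 − cosh) = x(T) − x₀·cosh − (ẋ₀/ω)·sinh
numerator   = 1.4087 − (0.2205)·7.069024 − (0.7363/4.3772)·6.997936 = -1.327161
denominator = 1 − 7.069024 = -6.069024
p = -1.327161 / -6.069024 = 0.2187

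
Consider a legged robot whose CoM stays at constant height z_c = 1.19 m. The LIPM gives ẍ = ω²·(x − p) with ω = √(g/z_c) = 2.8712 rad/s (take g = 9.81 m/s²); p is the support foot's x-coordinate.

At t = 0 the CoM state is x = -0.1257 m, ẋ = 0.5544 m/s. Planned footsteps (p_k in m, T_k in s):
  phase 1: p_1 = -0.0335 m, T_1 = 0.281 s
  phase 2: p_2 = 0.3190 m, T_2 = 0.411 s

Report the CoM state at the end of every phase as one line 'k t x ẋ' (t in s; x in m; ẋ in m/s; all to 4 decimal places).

1 0.2810 0.0159 0.5073
2 0.6920 0.0395 -0.3791

phase 1: p=-0.0335, T=0.281, ωT=0.806807, cosh=1.343511, sinh=0.897231; start (x,ẋ)=(-0.125700, 0.554400) → end (x,ẋ)=(0.015875, 0.507324)
phase 2: p=0.3190, T=0.411, ωT=1.180063, cosh=1.780920, sinh=1.473660; start (x,ẋ)=(0.015875, 0.507324) → end (x,ẋ)=(0.039545, -0.379074)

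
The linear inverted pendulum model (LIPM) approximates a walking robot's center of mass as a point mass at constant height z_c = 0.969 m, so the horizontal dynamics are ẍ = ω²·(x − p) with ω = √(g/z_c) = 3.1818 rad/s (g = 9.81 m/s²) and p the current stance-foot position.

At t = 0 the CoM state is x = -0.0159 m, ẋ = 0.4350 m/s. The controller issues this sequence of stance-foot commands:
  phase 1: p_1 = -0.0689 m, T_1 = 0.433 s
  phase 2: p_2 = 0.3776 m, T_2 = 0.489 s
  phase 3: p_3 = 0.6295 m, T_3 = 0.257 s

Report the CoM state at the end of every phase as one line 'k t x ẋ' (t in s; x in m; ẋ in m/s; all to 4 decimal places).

phase 1: p=-0.0689, T=0.433, ωT=1.377719, cosh=2.109000, sinh=1.856847; start (x,ẋ)=(-0.015900, 0.435000) → end (x,ẋ)=(0.296736, 1.230545)
phase 2: p=0.3776, T=0.489, ωT=1.555900, cosh=2.475175, sinh=2.264176; start (x,ẋ)=(0.296736, 1.230545) → end (x,ẋ)=(1.053106, 2.463257)
phase 3: p=0.6295, T=0.257, ωT=0.817723, cosh=1.353385, sinh=0.911950; start (x,ẋ)=(1.053106, 2.463257) → end (x,ẋ)=(1.908807, 4.562889)

1 0.4330 0.2967 1.2305
2 0.9220 1.0531 2.4633
3 1.1790 1.9088 4.5629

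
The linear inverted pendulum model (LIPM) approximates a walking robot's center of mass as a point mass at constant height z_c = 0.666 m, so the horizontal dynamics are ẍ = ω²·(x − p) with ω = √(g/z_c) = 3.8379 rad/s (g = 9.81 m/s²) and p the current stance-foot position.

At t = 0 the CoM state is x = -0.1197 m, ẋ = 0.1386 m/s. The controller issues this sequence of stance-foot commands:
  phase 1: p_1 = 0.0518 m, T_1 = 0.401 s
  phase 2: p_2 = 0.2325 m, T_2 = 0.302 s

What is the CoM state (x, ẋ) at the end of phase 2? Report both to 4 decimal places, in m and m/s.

x = -1.0961, ẋ = -4.8276

phase 1: p=0.0518, T=0.401, ωT=1.538998, cosh=2.437257, sinh=2.222661; start (x,ẋ)=(-0.119700, 0.138600) → end (x,ẋ)=(-0.285922, -1.125151)
phase 2: p=0.2325, T=0.302, ωT=1.159046, cosh=1.750338, sinh=1.436553; start (x,ẋ)=(-0.285922, -1.125151) → end (x,ẋ)=(-1.096065, -4.827632)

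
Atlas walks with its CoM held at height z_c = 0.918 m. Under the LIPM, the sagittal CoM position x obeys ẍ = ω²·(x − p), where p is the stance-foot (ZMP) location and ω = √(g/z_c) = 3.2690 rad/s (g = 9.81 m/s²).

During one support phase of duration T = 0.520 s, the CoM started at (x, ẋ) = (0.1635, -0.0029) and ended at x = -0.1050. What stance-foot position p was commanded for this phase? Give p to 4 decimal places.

p = 0.3091

ωT = 3.2690·0.520 = 1.699880; cosh(ωT) = 2.827998, sinh(ωT) = 2.645293
x(T) = p + (x₀−p)·cosh(ωT) + (ẋ₀/ω)·sinh(ωT) ⇒ p·(1 − cosh) = x(T) − x₀·cosh − (ẋ₀/ω)·sinh
numerator   = -0.1050 − (0.1635)·2.827998 − (-0.0029/3.2690)·2.645293 = -0.565031
denominator = 1 − 2.827998 = -1.827998
p = -0.565031 / -1.827998 = 0.3091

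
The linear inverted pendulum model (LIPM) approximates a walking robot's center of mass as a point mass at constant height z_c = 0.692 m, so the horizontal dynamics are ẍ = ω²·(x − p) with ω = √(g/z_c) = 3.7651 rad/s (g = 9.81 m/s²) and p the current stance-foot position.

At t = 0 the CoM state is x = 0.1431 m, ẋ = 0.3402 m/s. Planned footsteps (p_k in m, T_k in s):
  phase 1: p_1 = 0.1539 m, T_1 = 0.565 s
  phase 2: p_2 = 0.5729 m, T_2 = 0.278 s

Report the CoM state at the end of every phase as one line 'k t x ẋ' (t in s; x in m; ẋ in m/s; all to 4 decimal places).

1 0.5650 0.4817 1.2796
2 0.8430 0.8513 1.6181

phase 1: p=0.1539, T=0.565, ωT=2.127281, cosh=4.255591, sinh=4.136431; start (x,ẋ)=(0.143100, 0.340200) → end (x,ẋ)=(0.481692, 1.279552)
phase 2: p=0.5729, T=0.278, ωT=1.046698, cosh=1.599663, sinh=1.248567; start (x,ẋ)=(0.481692, 1.279552) → end (x,ẋ)=(0.851317, 1.618083)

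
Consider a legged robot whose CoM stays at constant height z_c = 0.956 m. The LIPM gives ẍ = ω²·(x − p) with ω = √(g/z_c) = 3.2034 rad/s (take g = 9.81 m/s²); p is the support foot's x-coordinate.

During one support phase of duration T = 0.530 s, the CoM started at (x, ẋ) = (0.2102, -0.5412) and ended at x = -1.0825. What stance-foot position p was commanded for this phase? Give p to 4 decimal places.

p = 0.6748

ωT = 3.2034·0.530 = 1.697802; cosh(ωT) = 2.822507, sinh(ωT) = 2.639422
x(T) = p + (x₀−p)·cosh(ωT) + (ẋ₀/ω)·sinh(ωT) ⇒ p·(1 − cosh) = x(T) − x₀·cosh − (ẋ₀/ω)·sinh
numerator   = -1.0825 − (0.2102)·2.822507 − (-0.5412/3.2034)·2.639422 = -1.229873
denominator = 1 − 2.822507 = -1.822507
p = -1.229873 / -1.822507 = 0.6748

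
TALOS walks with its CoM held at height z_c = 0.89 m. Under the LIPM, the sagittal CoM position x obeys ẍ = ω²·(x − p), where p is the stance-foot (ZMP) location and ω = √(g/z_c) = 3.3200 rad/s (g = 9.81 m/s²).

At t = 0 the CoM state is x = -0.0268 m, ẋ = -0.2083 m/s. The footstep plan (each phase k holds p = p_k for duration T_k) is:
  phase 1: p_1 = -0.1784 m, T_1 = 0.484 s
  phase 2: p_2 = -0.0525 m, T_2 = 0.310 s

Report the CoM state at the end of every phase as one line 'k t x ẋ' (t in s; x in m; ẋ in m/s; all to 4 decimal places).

phase 1: p=-0.1784, T=0.484, ωT=1.606880, cosh=2.593870, sinh=2.393357; start (x,ẋ)=(-0.026800, -0.208300) → end (x,ẋ)=(0.064669, 0.664302)
phase 2: p=-0.0525, T=0.310, ωT=1.029200, cosh=1.578059, sinh=1.220767; start (x,ẋ)=(0.064669, 0.664302) → end (x,ẋ)=(0.376664, 1.523188)

1 0.4840 0.0647 0.6643
2 0.7940 0.3767 1.5232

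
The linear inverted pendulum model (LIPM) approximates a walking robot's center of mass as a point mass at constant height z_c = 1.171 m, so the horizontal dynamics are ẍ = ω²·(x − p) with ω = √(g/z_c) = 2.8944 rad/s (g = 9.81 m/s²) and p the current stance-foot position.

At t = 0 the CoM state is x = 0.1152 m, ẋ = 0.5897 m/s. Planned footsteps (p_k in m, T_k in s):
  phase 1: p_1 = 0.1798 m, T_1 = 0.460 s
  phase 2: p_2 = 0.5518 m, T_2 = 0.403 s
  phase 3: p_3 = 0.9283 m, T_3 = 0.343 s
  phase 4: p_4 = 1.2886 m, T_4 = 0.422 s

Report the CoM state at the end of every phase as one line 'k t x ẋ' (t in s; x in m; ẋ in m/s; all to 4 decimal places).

phase 1: p=0.1798, T=0.460, ωT=1.331424, cosh=2.025266, sinh=1.761165; start (x,ẋ)=(0.115200, 0.589700) → end (x,ẋ)=(0.407785, 0.865000)
phase 2: p=0.5518, T=0.403, ωT=1.166443, cosh=1.761013, sinh=1.449540; start (x,ẋ)=(0.407785, 0.865000) → end (x,ẋ)=(0.731386, 0.919052)
phase 3: p=0.9283, T=0.343, ωT=0.992779, cosh=1.534635, sinh=1.164089; start (x,ẋ)=(0.731386, 0.919052) → end (x,ẋ)=(0.995740, 0.746940)
phase 4: p=1.2886, T=0.422, ωT=1.221437, cosh=1.843432, sinh=1.548626; start (x,ẋ)=(0.995740, 0.746940) → end (x,ẋ)=(1.148376, 0.064233)

1 0.4600 0.4078 0.8650
2 0.8630 0.7314 0.9191
3 1.2060 0.9957 0.7469
4 1.6280 1.1484 0.0642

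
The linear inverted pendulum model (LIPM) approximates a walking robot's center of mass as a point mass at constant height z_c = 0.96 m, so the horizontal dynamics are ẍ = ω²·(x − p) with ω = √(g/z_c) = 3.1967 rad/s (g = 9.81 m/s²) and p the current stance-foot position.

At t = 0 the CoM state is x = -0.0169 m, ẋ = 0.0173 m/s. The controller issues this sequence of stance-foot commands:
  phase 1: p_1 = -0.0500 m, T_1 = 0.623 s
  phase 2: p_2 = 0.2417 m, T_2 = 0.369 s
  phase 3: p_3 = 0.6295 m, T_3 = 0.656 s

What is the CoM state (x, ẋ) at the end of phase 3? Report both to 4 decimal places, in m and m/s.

x = -1.1047, ẋ = -5.3567

phase 1: p=-0.0500, T=0.623, ωT=1.991544, cosh=3.731661, sinh=3.595177; start (x,ẋ)=(-0.016900, 0.017300) → end (x,ẋ)=(0.092974, 0.444966)
phase 2: p=0.2417, T=0.369, ωT=1.179582, cosh=1.780211, sinh=1.472804; start (x,ẋ)=(0.092974, 0.444966) → end (x,ẋ)=(0.181945, 0.091917)
phase 3: p=0.6295, T=0.656, ωT=2.097035, cosh=4.132407, sinh=4.009587; start (x,ẋ)=(0.181945, 0.091917) → end (x,ẋ)=(-1.104689, -5.356675)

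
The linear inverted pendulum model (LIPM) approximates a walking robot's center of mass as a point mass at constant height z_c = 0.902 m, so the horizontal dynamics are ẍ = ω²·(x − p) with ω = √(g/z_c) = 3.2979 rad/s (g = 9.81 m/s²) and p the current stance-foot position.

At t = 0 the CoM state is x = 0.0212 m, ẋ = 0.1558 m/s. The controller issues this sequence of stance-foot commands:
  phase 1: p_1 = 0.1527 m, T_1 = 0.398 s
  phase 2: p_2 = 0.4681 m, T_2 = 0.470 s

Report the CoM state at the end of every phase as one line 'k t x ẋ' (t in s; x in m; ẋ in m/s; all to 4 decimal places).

1 0.3980 -0.0279 -0.4369
2 0.8680 -1.0510 -4.7555

phase 1: p=0.1527, T=0.398, ωT=1.312564, cosh=1.992409, sinh=1.723280; start (x,ẋ)=(0.021200, 0.155800) → end (x,ẋ)=(-0.027890, -0.436924)
phase 2: p=0.4681, T=0.470, ωT=1.550013, cosh=2.461888, sinh=2.249643; start (x,ẋ)=(-0.027890, -0.436924) → end (x,ẋ)=(-1.051018, -4.755459)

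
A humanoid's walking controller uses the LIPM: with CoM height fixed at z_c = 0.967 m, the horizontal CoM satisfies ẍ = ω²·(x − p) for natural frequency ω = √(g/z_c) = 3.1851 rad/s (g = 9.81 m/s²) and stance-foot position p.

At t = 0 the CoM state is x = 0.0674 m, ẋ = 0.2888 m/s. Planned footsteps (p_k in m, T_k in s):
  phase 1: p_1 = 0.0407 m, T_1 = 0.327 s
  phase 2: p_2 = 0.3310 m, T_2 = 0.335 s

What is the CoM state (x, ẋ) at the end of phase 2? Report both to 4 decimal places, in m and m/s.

phase 1: p=0.0407, T=0.327, ωT=1.041528, cosh=1.593229, sinh=1.240314; start (x,ẋ)=(0.067400, 0.288800) → end (x,ẋ)=(0.195701, 0.565603)
phase 2: p=0.3310, T=0.335, ωT=1.067009, cosh=1.625354, sinh=1.281318; start (x,ẋ)=(0.195701, 0.565603) → end (x,ẋ)=(0.338625, 0.367134)

x = 0.3386, ẋ = 0.3671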